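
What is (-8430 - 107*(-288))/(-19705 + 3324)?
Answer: -22386/16381 ≈ -1.3666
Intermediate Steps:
(-8430 - 107*(-288))/(-19705 + 3324) = (-8430 + 30816)/(-16381) = 22386*(-1/16381) = -22386/16381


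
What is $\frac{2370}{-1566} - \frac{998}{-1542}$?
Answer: $- \frac{58102}{67077} \approx -0.8662$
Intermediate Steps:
$\frac{2370}{-1566} - \frac{998}{-1542} = 2370 \left(- \frac{1}{1566}\right) - - \frac{499}{771} = - \frac{395}{261} + \frac{499}{771} = - \frac{58102}{67077}$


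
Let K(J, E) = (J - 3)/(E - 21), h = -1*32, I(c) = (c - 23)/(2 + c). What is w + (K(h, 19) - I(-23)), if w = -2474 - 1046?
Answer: -147197/42 ≈ -3504.7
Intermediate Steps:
I(c) = (-23 + c)/(2 + c)
h = -32
K(J, E) = (-3 + J)/(-21 + E)
w = -3520
w + (K(h, 19) - I(-23)) = -3520 + ((-3 - 32)/(-21 + 19) - (-23 - 23)/(2 - 23)) = -3520 + (-35/(-2) - (-46)/(-21)) = -3520 + (-½*(-35) - (-1)*(-46)/21) = -3520 + (35/2 - 1*46/21) = -3520 + (35/2 - 46/21) = -3520 + 643/42 = -147197/42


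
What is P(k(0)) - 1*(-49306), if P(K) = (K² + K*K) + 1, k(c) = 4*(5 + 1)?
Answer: 50459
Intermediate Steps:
k(c) = 24 (k(c) = 4*6 = 24)
P(K) = 1 + 2*K² (P(K) = (K² + K²) + 1 = 2*K² + 1 = 1 + 2*K²)
P(k(0)) - 1*(-49306) = (1 + 2*24²) - 1*(-49306) = (1 + 2*576) + 49306 = (1 + 1152) + 49306 = 1153 + 49306 = 50459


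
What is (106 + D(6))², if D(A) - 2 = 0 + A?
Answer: 12996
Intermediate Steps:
D(A) = 2 + A (D(A) = 2 + (0 + A) = 2 + A)
(106 + D(6))² = (106 + (2 + 6))² = (106 + 8)² = 114² = 12996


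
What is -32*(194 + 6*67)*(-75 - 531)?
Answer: 11557632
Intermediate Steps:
-32*(194 + 6*67)*(-75 - 531) = -32*(194 + 402)*(-606) = -19072*(-606) = -32*(-361176) = 11557632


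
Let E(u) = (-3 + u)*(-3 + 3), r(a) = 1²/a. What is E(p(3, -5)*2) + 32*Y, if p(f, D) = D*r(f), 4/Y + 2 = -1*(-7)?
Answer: 128/5 ≈ 25.600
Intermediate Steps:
r(a) = 1/a
Y = ⅘ (Y = 4/(-2 - 1*(-7)) = 4/(-2 + 7) = 4/5 = 4*(⅕) = ⅘ ≈ 0.80000)
p(f, D) = D/f
E(u) = 0 (E(u) = (-3 + u)*0 = 0)
E(p(3, -5)*2) + 32*Y = 0 + 32*(⅘) = 0 + 128/5 = 128/5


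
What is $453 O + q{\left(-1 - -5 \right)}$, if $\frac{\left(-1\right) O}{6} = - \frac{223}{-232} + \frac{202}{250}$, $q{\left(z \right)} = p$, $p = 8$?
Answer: $- \frac{69610213}{14500} \approx -4800.7$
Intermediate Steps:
$q{\left(z \right)} = 8$
$O = - \frac{153921}{14500}$ ($O = - 6 \left(- \frac{223}{-232} + \frac{202}{250}\right) = - 6 \left(\left(-223\right) \left(- \frac{1}{232}\right) + 202 \cdot \frac{1}{250}\right) = - 6 \left(\frac{223}{232} + \frac{101}{125}\right) = \left(-6\right) \frac{51307}{29000} = - \frac{153921}{14500} \approx -10.615$)
$453 O + q{\left(-1 - -5 \right)} = 453 \left(- \frac{153921}{14500}\right) + 8 = - \frac{69726213}{14500} + 8 = - \frac{69610213}{14500}$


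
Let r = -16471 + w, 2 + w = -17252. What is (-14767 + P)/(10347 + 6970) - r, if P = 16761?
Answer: 584017819/17317 ≈ 33725.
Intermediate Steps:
w = -17254 (w = -2 - 17252 = -17254)
r = -33725 (r = -16471 - 17254 = -33725)
(-14767 + P)/(10347 + 6970) - r = (-14767 + 16761)/(10347 + 6970) - 1*(-33725) = 1994/17317 + 33725 = 584017819/17317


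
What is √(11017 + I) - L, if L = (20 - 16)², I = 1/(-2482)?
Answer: -16 + √67868287026/2482 ≈ 88.962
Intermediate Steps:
I = -1/2482 ≈ -0.00040290
L = 16 (L = 4² = 16)
√(11017 + I) - L = √(11017 - 1/2482) - 1*16 = √(27344193/2482) - 16 = √67868287026/2482 - 16 = -16 + √67868287026/2482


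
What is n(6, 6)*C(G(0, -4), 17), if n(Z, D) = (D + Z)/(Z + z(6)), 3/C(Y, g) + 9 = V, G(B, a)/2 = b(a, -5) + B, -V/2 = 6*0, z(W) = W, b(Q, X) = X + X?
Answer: -⅓ ≈ -0.33333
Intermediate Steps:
b(Q, X) = 2*X
V = 0 (V = -12*0 = -2*0 = 0)
G(B, a) = -20 + 2*B (G(B, a) = 2*(2*(-5) + B) = 2*(-10 + B) = -20 + 2*B)
C(Y, g) = -⅓ (C(Y, g) = 3/(-9 + 0) = 3/(-9) = 3*(-⅑) = -⅓)
n(Z, D) = (D + Z)/(6 + Z) (n(Z, D) = (D + Z)/(Z + 6) = (D + Z)/(6 + Z))
n(6, 6)*C(G(0, -4), 17) = ((6 + 6)/(6 + 6))*(-⅓) = (12/12)*(-⅓) = ((1/12)*12)*(-⅓) = 1*(-⅓) = -⅓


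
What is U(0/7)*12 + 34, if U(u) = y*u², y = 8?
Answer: 34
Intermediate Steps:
U(u) = 8*u²
U(0/7)*12 + 34 = (8*(0/7)²)*12 + 34 = (8*(0*(⅐))²)*12 + 34 = (8*0²)*12 + 34 = (8*0)*12 + 34 = 0*12 + 34 = 0 + 34 = 34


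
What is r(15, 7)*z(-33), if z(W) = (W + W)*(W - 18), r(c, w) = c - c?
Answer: 0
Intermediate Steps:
r(c, w) = 0
z(W) = 2*W*(-18 + W) (z(W) = (2*W)*(-18 + W) = 2*W*(-18 + W))
r(15, 7)*z(-33) = 0*(2*(-33)*(-18 - 33)) = 0*(2*(-33)*(-51)) = 0*3366 = 0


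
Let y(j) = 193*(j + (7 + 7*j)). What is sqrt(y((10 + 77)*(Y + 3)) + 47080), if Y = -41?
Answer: I*sqrt(5056033) ≈ 2248.6*I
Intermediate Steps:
y(j) = 1351 + 1544*j (y(j) = 193*(7 + 8*j) = 1351 + 1544*j)
sqrt(y((10 + 77)*(Y + 3)) + 47080) = sqrt((1351 + 1544*((10 + 77)*(-41 + 3))) + 47080) = sqrt((1351 + 1544*(87*(-38))) + 47080) = sqrt((1351 + 1544*(-3306)) + 47080) = sqrt((1351 - 5104464) + 47080) = sqrt(-5103113 + 47080) = sqrt(-5056033) = I*sqrt(5056033)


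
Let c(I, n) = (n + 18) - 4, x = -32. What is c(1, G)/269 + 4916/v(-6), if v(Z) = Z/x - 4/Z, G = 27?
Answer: 63477073/11029 ≈ 5755.5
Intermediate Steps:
c(I, n) = 14 + n (c(I, n) = (18 + n) - 4 = 14 + n)
v(Z) = -4/Z - Z/32 (v(Z) = Z/(-32) - 4/Z = Z*(-1/32) - 4/Z = -Z/32 - 4/Z = -4/Z - Z/32)
c(1, G)/269 + 4916/v(-6) = (14 + 27)/269 + 4916/(-4/(-6) - 1/32*(-6)) = 41*(1/269) + 4916/(-4*(-1/6) + 3/16) = 41/269 + 4916/(2/3 + 3/16) = 41/269 + 4916/(41/48) = 41/269 + 4916*(48/41) = 41/269 + 235968/41 = 63477073/11029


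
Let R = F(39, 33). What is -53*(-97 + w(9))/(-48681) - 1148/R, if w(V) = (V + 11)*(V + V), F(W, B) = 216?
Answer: -489583/97362 ≈ -5.0285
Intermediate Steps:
R = 216
w(V) = 2*V*(11 + V) (w(V) = (11 + V)*(2*V) = 2*V*(11 + V))
-53*(-97 + w(9))/(-48681) - 1148/R = -53*(-97 + 2*9*(11 + 9))/(-48681) - 1148/216 = -53*(-97 + 2*9*20)*(-1/48681) - 1148*1/216 = -53*(-97 + 360)*(-1/48681) - 287/54 = -53*263*(-1/48681) - 287/54 = -13939*(-1/48681) - 287/54 = 13939/48681 - 287/54 = -489583/97362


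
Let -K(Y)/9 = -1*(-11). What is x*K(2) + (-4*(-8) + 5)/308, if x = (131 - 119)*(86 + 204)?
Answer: -106112123/308 ≈ -3.4452e+5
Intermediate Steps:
K(Y) = -99 (K(Y) = -(-9)*(-11) = -9*11 = -99)
x = 3480 (x = 12*290 = 3480)
x*K(2) + (-4*(-8) + 5)/308 = 3480*(-99) + (-4*(-8) + 5)/308 = -344520 + (32 + 5)*(1/308) = -344520 + 37*(1/308) = -344520 + 37/308 = -106112123/308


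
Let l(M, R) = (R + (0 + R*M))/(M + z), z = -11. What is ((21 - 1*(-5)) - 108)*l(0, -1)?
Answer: -82/11 ≈ -7.4545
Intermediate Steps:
l(M, R) = (R + M*R)/(-11 + M) (l(M, R) = (R + (0 + R*M))/(M - 11) = (R + (0 + M*R))/(-11 + M) = (R + M*R)/(-11 + M))
((21 - 1*(-5)) - 108)*l(0, -1) = ((21 - 1*(-5)) - 108)*(-(1 + 0)/(-11 + 0)) = ((21 + 5) - 108)*(-1*1/(-11)) = (26 - 108)*(-1*(-1/11)*1) = -82*1/11 = -82/11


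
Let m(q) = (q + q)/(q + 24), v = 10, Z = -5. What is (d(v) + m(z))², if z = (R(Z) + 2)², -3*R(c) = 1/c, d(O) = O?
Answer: 4294443024/40462321 ≈ 106.13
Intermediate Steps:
R(c) = -1/(3*c)
z = 961/225 (z = (-⅓/(-5) + 2)² = (-⅓*(-⅕) + 2)² = (1/15 + 2)² = (31/15)² = 961/225 ≈ 4.2711)
m(q) = 2*q/(24 + q) (m(q) = (2*q)/(24 + q) = 2*q/(24 + q))
(d(v) + m(z))² = (10 + 2*(961/225)/(24 + 961/225))² = (10 + 2*(961/225)/(6361/225))² = (10 + 2*(961/225)*(225/6361))² = (10 + 1922/6361)² = (65532/6361)² = 4294443024/40462321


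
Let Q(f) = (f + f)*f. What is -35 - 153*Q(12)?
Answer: -44099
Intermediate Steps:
Q(f) = 2*f**2 (Q(f) = (2*f)*f = 2*f**2)
-35 - 153*Q(12) = -35 - 306*12**2 = -35 - 306*144 = -35 - 153*288 = -35 - 44064 = -44099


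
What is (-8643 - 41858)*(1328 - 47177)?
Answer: 2315420349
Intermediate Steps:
(-8643 - 41858)*(1328 - 47177) = -50501*(-45849) = 2315420349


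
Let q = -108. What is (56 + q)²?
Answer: 2704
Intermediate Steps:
(56 + q)² = (56 - 108)² = (-52)² = 2704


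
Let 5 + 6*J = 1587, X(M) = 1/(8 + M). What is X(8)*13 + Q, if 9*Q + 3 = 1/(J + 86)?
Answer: 24143/50352 ≈ 0.47948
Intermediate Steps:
J = 791/3 (J = -⅚ + (⅙)*1587 = -⅚ + 529/2 = 791/3 ≈ 263.67)
Q = -1048/3147 (Q = -⅓ + 1/(9*(791/3 + 86)) = -⅓ + 1/(9*(1049/3)) = -⅓ + (⅑)*(3/1049) = -⅓ + 1/3147 = -1048/3147 ≈ -0.33302)
X(8)*13 + Q = 13/(8 + 8) - 1048/3147 = 13/16 - 1048/3147 = 24143/50352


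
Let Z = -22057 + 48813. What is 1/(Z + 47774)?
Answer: 1/74530 ≈ 1.3417e-5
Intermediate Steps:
Z = 26756
1/(Z + 47774) = 1/(26756 + 47774) = 1/74530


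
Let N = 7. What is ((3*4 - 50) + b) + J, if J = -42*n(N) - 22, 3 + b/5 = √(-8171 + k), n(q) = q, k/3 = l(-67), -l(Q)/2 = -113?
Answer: -369 + 5*I*√7493 ≈ -369.0 + 432.81*I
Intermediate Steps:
l(Q) = 226 (l(Q) = -2*(-113) = 226)
k = 678 (k = 3*226 = 678)
b = -15 + 5*I*√7493 (b = -15 + 5*√(-8171 + 678) = -15 + 5*√(-7493) = -15 + 5*(I*√7493) = -15 + 5*I*√7493 ≈ -15.0 + 432.81*I)
J = -316 (J = -42*7 - 22 = -294 - 22 = -316)
((3*4 - 50) + b) + J = ((3*4 - 50) + (-15 + 5*I*√7493)) - 316 = ((12 - 50) + (-15 + 5*I*√7493)) - 316 = (-38 + (-15 + 5*I*√7493)) - 316 = (-53 + 5*I*√7493) - 316 = -369 + 5*I*√7493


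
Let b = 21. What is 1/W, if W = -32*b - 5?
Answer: -1/677 ≈ -0.0014771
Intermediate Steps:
W = -677 (W = -32*21 - 5 = -672 - 5 = -677)
1/W = 1/(-677) = -1/677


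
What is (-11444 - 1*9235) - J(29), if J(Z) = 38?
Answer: -20717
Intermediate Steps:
(-11444 - 1*9235) - J(29) = (-11444 - 1*9235) - 1*38 = (-11444 - 9235) - 38 = -20679 - 38 = -20717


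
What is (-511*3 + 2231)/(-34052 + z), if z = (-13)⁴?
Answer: -698/5491 ≈ -0.12712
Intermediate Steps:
z = 28561
(-511*3 + 2231)/(-34052 + z) = (-511*3 + 2231)/(-34052 + 28561) = (-1533 + 2231)/(-5491) = 698*(-1/5491) = -698/5491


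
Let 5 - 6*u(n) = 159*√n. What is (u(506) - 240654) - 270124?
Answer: -3064663/6 - 53*√506/2 ≈ -5.1137e+5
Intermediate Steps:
u(n) = ⅚ - 53*√n/2
(u(506) - 240654) - 270124 = ((⅚ - 53*√506/2) - 240654) - 270124 = (-1443919/6 - 53*√506/2) - 270124 = -3064663/6 - 53*√506/2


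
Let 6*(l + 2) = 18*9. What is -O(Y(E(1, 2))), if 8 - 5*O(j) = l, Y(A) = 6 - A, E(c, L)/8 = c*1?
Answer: 17/5 ≈ 3.4000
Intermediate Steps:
E(c, L) = 8*c (E(c, L) = 8*(c*1) = 8*c)
l = 25 (l = -2 + (18*9)/6 = -2 + (⅙)*162 = -2 + 27 = 25)
O(j) = -17/5 (O(j) = 8/5 - ⅕*25 = 8/5 - 5 = -17/5)
-O(Y(E(1, 2))) = -1*(-17/5) = 17/5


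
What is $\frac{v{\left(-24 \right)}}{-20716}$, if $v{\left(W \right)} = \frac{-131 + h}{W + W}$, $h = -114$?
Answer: $- \frac{245}{994368} \approx -0.00024639$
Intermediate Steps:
$v{\left(W \right)} = - \frac{245}{2 W}$ ($v{\left(W \right)} = \frac{-131 - 114}{W + W} = - \frac{245}{2 W}$)
$\frac{v{\left(-24 \right)}}{-20716} = \frac{\left(- \frac{245}{2}\right) \frac{1}{-24}}{-20716} = \left(- \frac{245}{2}\right) \left(- \frac{1}{24}\right) \left(- \frac{1}{20716}\right) = \frac{245}{48} \left(- \frac{1}{20716}\right) = - \frac{245}{994368}$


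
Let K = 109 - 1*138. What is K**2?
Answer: 841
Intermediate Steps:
K = -29 (K = 109 - 138 = -29)
K**2 = (-29)**2 = 841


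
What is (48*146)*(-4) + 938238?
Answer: 910206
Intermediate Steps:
(48*146)*(-4) + 938238 = 7008*(-4) + 938238 = -28032 + 938238 = 910206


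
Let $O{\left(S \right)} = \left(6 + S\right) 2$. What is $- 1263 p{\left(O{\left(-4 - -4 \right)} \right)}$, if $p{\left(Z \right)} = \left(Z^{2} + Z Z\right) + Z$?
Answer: $-378900$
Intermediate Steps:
$O{\left(S \right)} = 12 + 2 S$
$p{\left(Z \right)} = Z + 2 Z^{2}$ ($p{\left(Z \right)} = \left(Z^{2} + Z^{2}\right) + Z = 2 Z^{2} + Z = Z + 2 Z^{2}$)
$- 1263 p{\left(O{\left(-4 - -4 \right)} \right)} = - 1263 \left(12 + 2 \left(-4 - -4\right)\right) \left(1 + 2 \left(12 + 2 \left(-4 - -4\right)\right)\right) = - 1263 \left(12 + 2 \left(-4 + 4\right)\right) \left(1 + 2 \left(12 + 2 \left(-4 + 4\right)\right)\right) = - 1263 \left(12 + 2 \cdot 0\right) \left(1 + 2 \left(12 + 2 \cdot 0\right)\right) = - 1263 \left(12 + 0\right) \left(1 + 2 \left(12 + 0\right)\right) = - 1263 \cdot 12 \left(1 + 2 \cdot 12\right) = - 1263 \cdot 12 \left(1 + 24\right) = - 1263 \cdot 12 \cdot 25 = \left(-1263\right) 300 = -378900$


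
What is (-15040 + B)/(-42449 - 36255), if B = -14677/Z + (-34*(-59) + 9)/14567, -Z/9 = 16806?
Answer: 33137369374051/173409862584672 ≈ 0.19109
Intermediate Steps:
Z = -151254 (Z = -9*16806 = -151254)
B = 518576669/2203317018 (B = -14677/(-151254) + (-34*(-59) + 9)/14567 = -14677*(-1/151254) + (2006 + 9)*(1/14567) = 14677/151254 + 2015*(1/14567) = 14677/151254 + 2015/14567 = 518576669/2203317018 ≈ 0.23536)
(-15040 + B)/(-42449 - 36255) = (-15040 + 518576669/2203317018)/(-42449 - 36255) = -33137369374051/2203317018/(-78704) = -33137369374051/2203317018*(-1/78704) = 33137369374051/173409862584672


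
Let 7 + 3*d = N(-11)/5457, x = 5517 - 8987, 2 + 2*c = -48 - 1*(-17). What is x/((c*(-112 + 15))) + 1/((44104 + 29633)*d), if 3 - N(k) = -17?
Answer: -241204624311/111252727883 ≈ -2.1681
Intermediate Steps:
N(k) = 20 (N(k) = 3 - 1*(-17) = 3 + 17 = 20)
c = -33/2 (c = -1 + (-48 - 1*(-17))/2 = -1 + (-48 + 17)/2 = -1 + (½)*(-31) = -1 - 31/2 = -33/2 ≈ -16.500)
x = -3470
d = -38179/16371 (d = -7/3 + (20/5457)/3 = -7/3 + (20*(1/5457))/3 = -7/3 + (⅓)*(20/5457) = -7/3 + 20/16371 = -38179/16371 ≈ -2.3321)
x/((c*(-112 + 15))) + 1/((44104 + 29633)*d) = -3470*(-2/(33*(-112 + 15))) + 1/((44104 + 29633)*(-38179/16371)) = -3470/((-33/2*(-97))) - 16371/38179/73737 = -3470/3201/2 + (1/73737)*(-16371/38179) = -3470*2/3201 - 1819/312800547 = -6940/3201 - 1819/312800547 = -241204624311/111252727883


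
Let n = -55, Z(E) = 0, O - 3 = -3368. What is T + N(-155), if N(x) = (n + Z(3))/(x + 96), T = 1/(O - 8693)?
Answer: 663131/711422 ≈ 0.93212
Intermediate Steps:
O = -3365 (O = 3 - 3368 = -3365)
T = -1/12058 (T = 1/(-3365 - 8693) = 1/(-12058) = -1/12058 ≈ -8.2933e-5)
N(x) = -55/(96 + x) (N(x) = (-55 + 0)/(x + 96) = -55/(96 + x))
T + N(-155) = -1/12058 - 55/(96 - 155) = -1/12058 - 55/(-59) = -1/12058 - 55*(-1/59) = -1/12058 + 55/59 = 663131/711422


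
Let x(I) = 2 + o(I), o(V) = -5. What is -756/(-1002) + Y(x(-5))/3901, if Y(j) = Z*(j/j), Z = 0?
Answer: 126/167 ≈ 0.75449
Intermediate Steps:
x(I) = -3 (x(I) = 2 - 5 = -3)
Y(j) = 0 (Y(j) = 0*(j/j) = 0*1 = 0)
-756/(-1002) + Y(x(-5))/3901 = -756/(-1002) + 0/3901 = -756*(-1/1002) + 0*(1/3901) = 126/167 + 0 = 126/167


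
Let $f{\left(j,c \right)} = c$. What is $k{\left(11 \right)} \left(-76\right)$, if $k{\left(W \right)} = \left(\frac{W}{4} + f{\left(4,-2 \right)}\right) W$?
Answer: $-627$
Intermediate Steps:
$k{\left(W \right)} = W \left(-2 + \frac{W}{4}\right)$ ($k{\left(W \right)} = \left(\frac{W}{4} - 2\right) W = \left(-2 + \frac{W}{4}\right) W = W \left(-2 + \frac{W}{4}\right)$)
$k{\left(11 \right)} \left(-76\right) = \frac{1}{4} \cdot 11 \left(-8 + 11\right) \left(-76\right) = \frac{1}{4} \cdot 11 \cdot 3 \left(-76\right) = \frac{33}{4} \left(-76\right) = -627$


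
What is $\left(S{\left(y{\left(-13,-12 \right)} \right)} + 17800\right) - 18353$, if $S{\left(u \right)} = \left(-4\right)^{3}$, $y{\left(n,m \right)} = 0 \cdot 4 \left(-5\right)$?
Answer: $-617$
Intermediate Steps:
$y{\left(n,m \right)} = 0$ ($y{\left(n,m \right)} = 0 \left(-5\right) = 0$)
$S{\left(u \right)} = -64$
$\left(S{\left(y{\left(-13,-12 \right)} \right)} + 17800\right) - 18353 = \left(-64 + 17800\right) - 18353 = 17736 - 18353 = -617$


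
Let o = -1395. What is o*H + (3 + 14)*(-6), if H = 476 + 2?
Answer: -666912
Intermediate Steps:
H = 478
o*H + (3 + 14)*(-6) = -1395*478 + (3 + 14)*(-6) = -666810 + 17*(-6) = -666810 - 102 = -666912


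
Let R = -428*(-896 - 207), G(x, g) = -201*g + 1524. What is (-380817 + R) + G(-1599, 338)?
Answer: 24853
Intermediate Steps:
G(x, g) = 1524 - 201*g
R = 472084 (R = -428*(-1103) = 472084)
(-380817 + R) + G(-1599, 338) = (-380817 + 472084) + (1524 - 201*338) = 91267 + (1524 - 67938) = 91267 - 66414 = 24853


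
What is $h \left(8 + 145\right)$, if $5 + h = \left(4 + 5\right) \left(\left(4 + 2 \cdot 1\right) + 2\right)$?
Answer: $10251$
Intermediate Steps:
$h = 67$ ($h = -5 + \left(4 + 5\right) \left(\left(4 + 2 \cdot 1\right) + 2\right) = -5 + 9 \left(\left(4 + 2\right) + 2\right) = -5 + 9 \left(6 + 2\right) = -5 + 9 \cdot 8 = -5 + 72 = 67$)
$h \left(8 + 145\right) = 67 \left(8 + 145\right) = 67 \cdot 153 = 10251$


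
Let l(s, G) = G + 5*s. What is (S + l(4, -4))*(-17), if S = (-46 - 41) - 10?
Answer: 1377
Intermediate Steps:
S = -97 (S = -87 - 10 = -97)
(S + l(4, -4))*(-17) = (-97 + (-4 + 5*4))*(-17) = (-97 + (-4 + 20))*(-17) = (-97 + 16)*(-17) = -81*(-17) = 1377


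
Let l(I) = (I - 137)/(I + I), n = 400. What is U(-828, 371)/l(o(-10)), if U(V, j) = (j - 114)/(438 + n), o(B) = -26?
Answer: 6682/68297 ≈ 0.097837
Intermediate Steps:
U(V, j) = -57/419 + j/838 (U(V, j) = (j - 114)/(438 + 400) = (-114 + j)/838 = (-114 + j)*(1/838) = -57/419 + j/838)
l(I) = (-137 + I)/(2*I) (l(I) = (-137 + I)/((2*I)) = (-137 + I)*(1/(2*I)) = (-137 + I)/(2*I))
U(-828, 371)/l(o(-10)) = (-57/419 + (1/838)*371)/(((1/2)*(-137 - 26)/(-26))) = (-57/419 + 371/838)/(((1/2)*(-1/26)*(-163))) = 257/(838*(163/52)) = (257/838)*(52/163) = 6682/68297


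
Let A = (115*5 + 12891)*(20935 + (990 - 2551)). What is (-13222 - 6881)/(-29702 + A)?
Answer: -20103/260860582 ≈ -7.7064e-5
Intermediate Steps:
A = 260890284 (A = (575 + 12891)*(20935 - 1561) = 13466*19374 = 260890284)
(-13222 - 6881)/(-29702 + A) = (-13222 - 6881)/(-29702 + 260890284) = -20103/260860582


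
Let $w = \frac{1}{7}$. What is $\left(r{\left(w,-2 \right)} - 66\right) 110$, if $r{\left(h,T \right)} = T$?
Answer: $-7480$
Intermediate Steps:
$w = \frac{1}{7} \approx 0.14286$
$\left(r{\left(w,-2 \right)} - 66\right) 110 = \left(-2 - 66\right) 110 = \left(-68\right) 110 = -7480$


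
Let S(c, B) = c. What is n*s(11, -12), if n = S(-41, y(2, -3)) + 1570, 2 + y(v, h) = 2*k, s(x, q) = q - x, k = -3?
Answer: -35167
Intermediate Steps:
y(v, h) = -8 (y(v, h) = -2 + 2*(-3) = -2 - 6 = -8)
n = 1529 (n = -41 + 1570 = 1529)
n*s(11, -12) = 1529*(-12 - 1*11) = 1529*(-12 - 11) = 1529*(-23) = -35167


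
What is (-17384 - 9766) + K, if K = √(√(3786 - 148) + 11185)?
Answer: -27150 + √(11185 + √3638) ≈ -27044.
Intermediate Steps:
K = √(11185 + √3638) (K = √(√3638 + 11185) = √(11185 + √3638) ≈ 106.04)
(-17384 - 9766) + K = (-17384 - 9766) + √(11185 + √3638) = -27150 + √(11185 + √3638)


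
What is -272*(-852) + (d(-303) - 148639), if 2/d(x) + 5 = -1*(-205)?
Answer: 8310501/100 ≈ 83105.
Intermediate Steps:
d(x) = 1/100 (d(x) = 2/(-5 - 1*(-205)) = 2/(-5 + 205) = 2/200 = 2*(1/200) = 1/100)
-272*(-852) + (d(-303) - 148639) = -272*(-852) + (1/100 - 148639) = 231744 - 14863899/100 = 8310501/100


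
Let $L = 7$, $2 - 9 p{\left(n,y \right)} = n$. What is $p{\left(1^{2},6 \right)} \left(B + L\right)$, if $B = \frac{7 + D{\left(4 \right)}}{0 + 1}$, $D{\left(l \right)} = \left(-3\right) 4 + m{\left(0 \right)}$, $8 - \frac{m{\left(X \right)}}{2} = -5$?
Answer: $\frac{28}{9} \approx 3.1111$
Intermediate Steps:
$m{\left(X \right)} = 26$ ($m{\left(X \right)} = 16 - -10 = 16 + 10 = 26$)
$D{\left(l \right)} = 14$ ($D{\left(l \right)} = \left(-3\right) 4 + 26 = -12 + 26 = 14$)
$p{\left(n,y \right)} = \frac{2}{9} - \frac{n}{9}$
$B = 21$ ($B = \frac{7 + 14}{0 + 1} = \frac{21}{1} = 21 \cdot 1 = 21$)
$p{\left(1^{2},6 \right)} \left(B + L\right) = \left(\frac{2}{9} - \frac{1^{2}}{9}\right) \left(21 + 7\right) = \left(\frac{2}{9} - \frac{1}{9}\right) 28 = \frac{1}{9} \cdot 28 = \frac{28}{9}$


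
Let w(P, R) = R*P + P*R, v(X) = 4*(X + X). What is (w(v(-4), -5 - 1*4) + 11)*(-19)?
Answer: -11153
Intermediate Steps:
v(X) = 8*X (v(X) = 4*(2*X) = 8*X)
w(P, R) = 2*P*R (w(P, R) = P*R + P*R = 2*P*R)
(w(v(-4), -5 - 1*4) + 11)*(-19) = (2*(8*(-4))*(-5 - 1*4) + 11)*(-19) = (2*(-32)*(-5 - 4) + 11)*(-19) = (2*(-32)*(-9) + 11)*(-19) = (576 + 11)*(-19) = 587*(-19) = -11153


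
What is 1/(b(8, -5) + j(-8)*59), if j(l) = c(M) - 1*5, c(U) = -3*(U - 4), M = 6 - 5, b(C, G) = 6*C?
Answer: 1/284 ≈ 0.0035211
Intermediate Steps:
M = 1
c(U) = 12 - 3*U (c(U) = -3*(-4 + U) = 12 - 3*U)
j(l) = 4 (j(l) = (12 - 3*1) - 1*5 = (12 - 3) - 5 = 9 - 5 = 4)
1/(b(8, -5) + j(-8)*59) = 1/(6*8 + 4*59) = 1/(48 + 236) = 1/284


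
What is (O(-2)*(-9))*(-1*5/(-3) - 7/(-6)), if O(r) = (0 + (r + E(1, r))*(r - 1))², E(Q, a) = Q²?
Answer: -459/2 ≈ -229.50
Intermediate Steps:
O(r) = (1 + r)²*(-1 + r)² (O(r) = (0 + (r + 1²)*(r - 1))² = (0 + (r + 1)*(-1 + r))² = (0 + (1 + r)*(-1 + r))² = ((1 + r)*(-1 + r))² = (1 + r)²*(-1 + r)²)
(O(-2)*(-9))*(-1*5/(-3) - 7/(-6)) = (((1 - 2)²*(-1 - 2)²)*(-9))*(-1*5/(-3) - 7/(-6)) = (((-1)²*(-3)²)*(-9))*(-5*(-⅓) - 7*(-⅙)) = ((1*9)*(-9))*(5/3 + 7/6) = (9*(-9))*(17/6) = -81*17/6 = -459/2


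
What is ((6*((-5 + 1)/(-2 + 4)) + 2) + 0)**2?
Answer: 100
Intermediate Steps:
((6*((-5 + 1)/(-2 + 4)) + 2) + 0)**2 = ((6*(-4/2) + 2) + 0)**2 = ((6*(-4*1/2) + 2) + 0)**2 = ((6*(-2) + 2) + 0)**2 = ((-12 + 2) + 0)**2 = (-10 + 0)**2 = (-10)**2 = 100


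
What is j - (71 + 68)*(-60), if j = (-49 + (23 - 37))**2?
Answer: 12309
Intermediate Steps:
j = 3969 (j = (-49 - 14)**2 = (-63)**2 = 3969)
j - (71 + 68)*(-60) = 3969 - (71 + 68)*(-60) = 3969 - 139*(-60) = 3969 - 1*(-8340) = 3969 + 8340 = 12309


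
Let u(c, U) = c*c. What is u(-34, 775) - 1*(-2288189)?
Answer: 2289345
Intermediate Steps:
u(c, U) = c²
u(-34, 775) - 1*(-2288189) = (-34)² - 1*(-2288189) = 1156 + 2288189 = 2289345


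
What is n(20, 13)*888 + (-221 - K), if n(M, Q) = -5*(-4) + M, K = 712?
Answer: 34587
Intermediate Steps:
n(M, Q) = 20 + M
n(20, 13)*888 + (-221 - K) = (20 + 20)*888 + (-221 - 1*712) = 40*888 + (-221 - 712) = 35520 - 933 = 34587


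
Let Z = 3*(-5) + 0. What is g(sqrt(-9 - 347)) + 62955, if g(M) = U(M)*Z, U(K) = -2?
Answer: 62985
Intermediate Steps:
Z = -15 (Z = -15 + 0 = -15)
g(M) = 30 (g(M) = -2*(-15) = 30)
g(sqrt(-9 - 347)) + 62955 = 30 + 62955 = 62985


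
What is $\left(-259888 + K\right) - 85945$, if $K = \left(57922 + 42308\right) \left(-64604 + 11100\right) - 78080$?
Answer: $-5363129833$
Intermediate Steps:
$K = -5362784000$ ($K = 100230 \left(-53504\right) - 78080 = -5362705920 - 78080 = -5362784000$)
$\left(-259888 + K\right) - 85945 = \left(-259888 - 5362784000\right) - 85945 = -5363043888 - 85945 = -5363129833$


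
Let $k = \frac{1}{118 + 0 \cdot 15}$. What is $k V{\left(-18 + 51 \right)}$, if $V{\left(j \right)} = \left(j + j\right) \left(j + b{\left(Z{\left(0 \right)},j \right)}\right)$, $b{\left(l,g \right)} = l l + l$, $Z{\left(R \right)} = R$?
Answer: $\frac{1089}{59} \approx 18.458$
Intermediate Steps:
$k = \frac{1}{118}$ ($k = \frac{1}{118 + 0} = \frac{1}{118} \approx 0.0084746$)
$b{\left(l,g \right)} = l + l^{2}$ ($b{\left(l,g \right)} = l^{2} + l = l + l^{2}$)
$V{\left(j \right)} = 2 j^{2}$ ($V{\left(j \right)} = \left(j + j\right) \left(j + 0 \left(1 + 0\right)\right) = 2 j \left(j + 0 \cdot 1\right) = 2 j \left(j + 0\right) = 2 j j = 2 j^{2}$)
$k V{\left(-18 + 51 \right)} = \frac{2 \left(-18 + 51\right)^{2}}{118} = \frac{2 \cdot 33^{2}}{118} = \frac{2 \cdot 1089}{118} = \frac{1}{118} \cdot 2178 = \frac{1089}{59}$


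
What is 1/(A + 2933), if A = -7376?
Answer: -1/4443 ≈ -0.00022507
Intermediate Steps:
1/(A + 2933) = 1/(-7376 + 2933) = 1/(-4443) = -1/4443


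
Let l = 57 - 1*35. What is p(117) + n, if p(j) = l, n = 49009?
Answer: 49031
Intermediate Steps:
l = 22 (l = 57 - 35 = 22)
p(j) = 22
p(117) + n = 22 + 49009 = 49031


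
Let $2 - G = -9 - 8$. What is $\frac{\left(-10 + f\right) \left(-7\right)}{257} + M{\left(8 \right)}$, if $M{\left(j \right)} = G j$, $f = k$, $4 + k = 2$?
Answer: $\frac{39148}{257} \approx 152.33$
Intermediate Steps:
$k = -2$ ($k = -4 + 2 = -2$)
$f = -2$
$G = 19$ ($G = 2 - \left(-9 - 8\right) = 2 - -17 = 2 + 17 = 19$)
$M{\left(j \right)} = 19 j$
$\frac{\left(-10 + f\right) \left(-7\right)}{257} + M{\left(8 \right)} = \frac{\left(-10 - 2\right) \left(-7\right)}{257} + 19 \cdot 8 = \left(-12\right) \left(-7\right) \frac{1}{257} + 152 = 84 \cdot \frac{1}{257} + 152 = \frac{84}{257} + 152 = \frac{39148}{257}$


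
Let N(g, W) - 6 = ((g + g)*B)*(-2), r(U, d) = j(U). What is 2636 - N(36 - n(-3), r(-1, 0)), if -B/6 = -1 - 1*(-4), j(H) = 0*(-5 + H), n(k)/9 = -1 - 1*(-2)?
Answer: 686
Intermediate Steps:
n(k) = 9 (n(k) = 9*(-1 - 1*(-2)) = 9*(-1 + 2) = 9*1 = 9)
j(H) = 0
B = -18 (B = -6*(-1 - 1*(-4)) = -6*(-1 + 4) = -6*3 = -18)
r(U, d) = 0
N(g, W) = 6 + 72*g (N(g, W) = 6 + ((g + g)*(-18))*(-2) = 6 + ((2*g)*(-18))*(-2) = 6 - 36*g*(-2) = 6 + 72*g)
2636 - N(36 - n(-3), r(-1, 0)) = 2636 - (6 + 72*(36 - 1*9)) = 2636 - (6 + 72*(36 - 9)) = 2636 - (6 + 72*27) = 2636 - (6 + 1944) = 2636 - 1*1950 = 2636 - 1950 = 686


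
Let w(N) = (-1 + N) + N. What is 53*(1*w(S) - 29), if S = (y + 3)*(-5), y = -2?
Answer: -2120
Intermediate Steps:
S = -5 (S = (-2 + 3)*(-5) = 1*(-5) = -5)
w(N) = -1 + 2*N
53*(1*w(S) - 29) = 53*(1*(-1 + 2*(-5)) - 29) = 53*(1*(-1 - 10) - 29) = 53*(1*(-11) - 29) = 53*(-11 - 29) = 53*(-40) = -2120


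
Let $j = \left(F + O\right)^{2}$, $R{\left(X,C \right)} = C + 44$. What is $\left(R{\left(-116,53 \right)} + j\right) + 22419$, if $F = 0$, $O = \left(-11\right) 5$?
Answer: $25541$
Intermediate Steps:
$O = -55$
$R{\left(X,C \right)} = 44 + C$
$j = 3025$ ($j = \left(0 - 55\right)^{2} = \left(-55\right)^{2} = 3025$)
$\left(R{\left(-116,53 \right)} + j\right) + 22419 = \left(\left(44 + 53\right) + 3025\right) + 22419 = \left(97 + 3025\right) + 22419 = 3122 + 22419 = 25541$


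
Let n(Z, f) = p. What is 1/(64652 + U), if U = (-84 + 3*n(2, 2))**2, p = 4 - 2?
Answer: 1/70736 ≈ 1.4137e-5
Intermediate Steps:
p = 2
n(Z, f) = 2
U = 6084 (U = (-84 + 3*2)**2 = (-84 + 6)**2 = (-78)**2 = 6084)
1/(64652 + U) = 1/(64652 + 6084) = 1/70736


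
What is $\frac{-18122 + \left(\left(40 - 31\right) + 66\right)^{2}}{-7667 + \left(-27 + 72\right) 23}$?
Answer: $\frac{12497}{6632} \approx 1.8843$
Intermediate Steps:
$\frac{-18122 + \left(\left(40 - 31\right) + 66\right)^{2}}{-7667 + \left(-27 + 72\right) 23} = \frac{-18122 + \left(9 + 66\right)^{2}}{-7667 + 45 \cdot 23} = \frac{-18122 + 75^{2}}{-7667 + 1035} = \frac{-18122 + 5625}{-6632} = \left(-12497\right) \left(- \frac{1}{6632}\right) = \frac{12497}{6632}$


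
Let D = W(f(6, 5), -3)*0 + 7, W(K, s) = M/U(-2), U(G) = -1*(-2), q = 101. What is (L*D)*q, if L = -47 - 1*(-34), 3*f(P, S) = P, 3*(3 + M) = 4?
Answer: -9191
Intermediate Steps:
M = -5/3 (M = -3 + (1/3)*4 = -3 + 4/3 = -5/3 ≈ -1.6667)
U(G) = 2
f(P, S) = P/3
W(K, s) = -5/6 (W(K, s) = -5/3/2 = -5/3*1/2 = -5/6)
D = 7 (D = -5/6*0 + 7 = 0 + 7 = 7)
L = -13 (L = -47 + 34 = -13)
(L*D)*q = -13*7*101 = -91*101 = -9191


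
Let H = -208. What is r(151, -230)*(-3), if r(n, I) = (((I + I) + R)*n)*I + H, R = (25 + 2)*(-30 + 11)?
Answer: -101376246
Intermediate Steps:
R = -513 (R = 27*(-19) = -513)
r(n, I) = -208 + I*n*(-513 + 2*I) (r(n, I) = (((I + I) - 513)*n)*I - 208 = ((2*I - 513)*n)*I - 208 = ((-513 + 2*I)*n)*I - 208 = (n*(-513 + 2*I))*I - 208 = I*n*(-513 + 2*I) - 208 = -208 + I*n*(-513 + 2*I))
r(151, -230)*(-3) = (-208 - 513*(-230)*151 + 2*151*(-230)**2)*(-3) = (-208 + 17816490 + 2*151*52900)*(-3) = (-208 + 17816490 + 15975800)*(-3) = 33792082*(-3) = -101376246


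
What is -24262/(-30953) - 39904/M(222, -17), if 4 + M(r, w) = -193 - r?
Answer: 1245314290/12969307 ≈ 96.020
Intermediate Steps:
M(r, w) = -197 - r (M(r, w) = -4 + (-193 - r) = -197 - r)
-24262/(-30953) - 39904/M(222, -17) = -24262/(-30953) - 39904/(-197 - 1*222) = -24262*(-1/30953) - 39904/(-197 - 222) = 24262/30953 - 39904/(-419) = 24262/30953 - 39904*(-1/419) = 24262/30953 + 39904/419 = 1245314290/12969307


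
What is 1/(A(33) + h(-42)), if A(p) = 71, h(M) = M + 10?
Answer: 1/39 ≈ 0.025641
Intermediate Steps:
h(M) = 10 + M
1/(A(33) + h(-42)) = 1/(71 + (10 - 42)) = 1/(71 - 32) = 1/39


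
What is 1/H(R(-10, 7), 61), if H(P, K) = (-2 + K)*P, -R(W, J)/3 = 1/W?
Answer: 10/177 ≈ 0.056497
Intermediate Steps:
R(W, J) = -3/W
H(P, K) = P*(-2 + K)
1/H(R(-10, 7), 61) = 1/((-3/(-10))*(-2 + 61)) = 1/(-3*(-1/10)*59) = 1/((3/10)*59) = 1/(177/10) = 10/177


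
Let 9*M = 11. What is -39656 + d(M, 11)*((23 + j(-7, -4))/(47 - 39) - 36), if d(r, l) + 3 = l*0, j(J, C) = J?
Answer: -39554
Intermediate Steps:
M = 11/9 (M = (⅑)*11 = 11/9 ≈ 1.2222)
d(r, l) = -3 (d(r, l) = -3 + l*0 = -3 + 0 = -3)
-39656 + d(M, 11)*((23 + j(-7, -4))/(47 - 39) - 36) = -39656 - 3*((23 - 7)/(47 - 39) - 36) = -39656 - 3*(16/8 - 36) = -39656 - 3*(16*(⅛) - 36) = -39656 - 3*(2 - 36) = -39656 - 3*(-34) = -39656 + 102 = -39554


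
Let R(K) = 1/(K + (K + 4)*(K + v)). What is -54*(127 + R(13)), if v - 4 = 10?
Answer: -1618515/236 ≈ -6858.1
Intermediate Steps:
v = 14 (v = 4 + 10 = 14)
R(K) = 1/(K + (4 + K)*(14 + K)) (R(K) = 1/(K + (K + 4)*(K + 14)) = 1/(K + (4 + K)*(14 + K)))
-54*(127 + R(13)) = -54*(127 + 1/(56 + 13² + 19*13)) = -54*(127 + 1/(56 + 169 + 247)) = -54*(127 + 1/472) = -54*59945/472 = -1618515/236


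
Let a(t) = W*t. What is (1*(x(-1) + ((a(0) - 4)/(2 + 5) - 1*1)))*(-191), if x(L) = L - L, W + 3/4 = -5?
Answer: 2101/7 ≈ 300.14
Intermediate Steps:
W = -23/4 (W = -¾ - 5 = -23/4 ≈ -5.7500)
a(t) = -23*t/4
x(L) = 0
(1*(x(-1) + ((a(0) - 4)/(2 + 5) - 1*1)))*(-191) = (1*(0 + ((-23/4*0 - 4)/(2 + 5) - 1*1)))*(-191) = (1*(0 + ((0 - 4)/7 - 1)))*(-191) = (1*(0 + (-4*⅐ - 1)))*(-191) = (1*(0 + (-4/7 - 1)))*(-191) = (1*(0 - 11/7))*(-191) = (1*(-11/7))*(-191) = -11/7*(-191) = 2101/7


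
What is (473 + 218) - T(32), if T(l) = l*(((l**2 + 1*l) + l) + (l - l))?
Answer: -34125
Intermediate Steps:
T(l) = l*(l**2 + 2*l) (T(l) = l*(((l**2 + l) + l) + 0) = l*(((l + l**2) + l) + 0) = l*((l**2 + 2*l) + 0) = l*(l**2 + 2*l))
(473 + 218) - T(32) = (473 + 218) - 32**2*(2 + 32) = 691 - 1024*34 = 691 - 1*34816 = 691 - 34816 = -34125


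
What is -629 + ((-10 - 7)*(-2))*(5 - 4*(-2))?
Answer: -187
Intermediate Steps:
-629 + ((-10 - 7)*(-2))*(5 - 4*(-2)) = -629 + (-17*(-2))*(5 + 8) = -629 + 34*13 = -629 + 442 = -187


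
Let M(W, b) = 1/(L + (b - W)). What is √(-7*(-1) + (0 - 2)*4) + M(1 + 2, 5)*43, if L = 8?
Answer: 43/10 + I ≈ 4.3 + 1.0*I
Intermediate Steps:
M(W, b) = 1/(8 + b - W) (M(W, b) = 1/(8 + (b - W)) = 1/(8 + b - W))
√(-7*(-1) + (0 - 2)*4) + M(1 + 2, 5)*43 = √(-7*(-1) + (0 - 2)*4) + 43/(8 + 5 - (1 + 2)) = √(7 - 2*4) + 43/(8 + 5 - 1*3) = √(7 - 8) + 43/(8 + 5 - 3) = √(-1) + 43/10 = I + (⅒)*43 = I + 43/10 = 43/10 + I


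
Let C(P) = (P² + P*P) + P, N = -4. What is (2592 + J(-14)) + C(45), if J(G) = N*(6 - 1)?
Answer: 6667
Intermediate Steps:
C(P) = P + 2*P² (C(P) = (P² + P²) + P = 2*P² + P = P + 2*P²)
J(G) = -20 (J(G) = -4*(6 - 1) = -4*5 = -20)
(2592 + J(-14)) + C(45) = (2592 - 20) + 45*(1 + 2*45) = 2572 + 45*(1 + 90) = 2572 + 45*91 = 2572 + 4095 = 6667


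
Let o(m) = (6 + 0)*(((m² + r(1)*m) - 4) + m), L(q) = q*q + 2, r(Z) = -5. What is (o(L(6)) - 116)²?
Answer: 57942544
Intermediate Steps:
L(q) = 2 + q² (L(q) = q² + 2 = 2 + q²)
o(m) = -24 - 24*m + 6*m² (o(m) = (6 + 0)*(((m² - 5*m) - 4) + m) = 6*((-4 + m² - 5*m) + m) = 6*(-4 + m² - 4*m) = -24 - 24*m + 6*m²)
(o(L(6)) - 116)² = ((-24 - 24*(2 + 6²) + 6*(2 + 6²)²) - 116)² = ((-24 - 24*(2 + 36) + 6*(2 + 36)²) - 116)² = ((-24 - 24*38 + 6*38²) - 116)² = ((-24 - 912 + 6*1444) - 116)² = ((-24 - 912 + 8664) - 116)² = (7728 - 116)² = 7612² = 57942544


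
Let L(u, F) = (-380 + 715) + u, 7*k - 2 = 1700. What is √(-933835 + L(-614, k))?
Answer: I*√934114 ≈ 966.5*I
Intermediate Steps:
k = 1702/7 (k = 2/7 + (⅐)*1700 = 2/7 + 1700/7 = 1702/7 ≈ 243.14)
L(u, F) = 335 + u
√(-933835 + L(-614, k)) = √(-933835 + (335 - 614)) = √(-933835 - 279) = √(-934114) = I*√934114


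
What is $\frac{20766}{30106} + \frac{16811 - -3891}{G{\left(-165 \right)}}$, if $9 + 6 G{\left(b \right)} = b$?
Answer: $- \frac{311326099}{436537} \approx -713.17$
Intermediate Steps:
$G{\left(b \right)} = - \frac{3}{2} + \frac{b}{6}$
$\frac{20766}{30106} + \frac{16811 - -3891}{G{\left(-165 \right)}} = \frac{20766}{30106} + \frac{16811 - -3891}{- \frac{3}{2} + \frac{1}{6} \left(-165\right)} = 20766 \cdot \frac{1}{30106} + \frac{16811 + 3891}{- \frac{3}{2} - \frac{55}{2}} = \frac{10383}{15053} + \frac{20702}{-29} = \frac{10383}{15053} + 20702 \left(- \frac{1}{29}\right) = \frac{10383}{15053} - \frac{20702}{29} = - \frac{311326099}{436537}$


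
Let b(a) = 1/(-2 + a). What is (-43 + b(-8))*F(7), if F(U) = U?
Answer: -3017/10 ≈ -301.70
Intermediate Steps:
(-43 + b(-8))*F(7) = (-43 + 1/(-2 - 8))*7 = (-43 + 1/(-10))*7 = (-43 - 1/10)*7 = -431/10*7 = -3017/10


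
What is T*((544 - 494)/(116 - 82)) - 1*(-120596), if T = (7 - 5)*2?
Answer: 2050232/17 ≈ 1.2060e+5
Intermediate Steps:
T = 4 (T = 2*2 = 4)
T*((544 - 494)/(116 - 82)) - 1*(-120596) = 4*((544 - 494)/(116 - 82)) - 1*(-120596) = 4*(50/34) + 120596 = 4*(50*(1/34)) + 120596 = 4*(25/17) + 120596 = 100/17 + 120596 = 2050232/17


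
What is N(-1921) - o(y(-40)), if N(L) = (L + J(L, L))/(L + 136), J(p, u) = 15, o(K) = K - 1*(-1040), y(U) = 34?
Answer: -1915184/1785 ≈ -1072.9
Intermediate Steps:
o(K) = 1040 + K (o(K) = K + 1040 = 1040 + K)
N(L) = (15 + L)/(136 + L) (N(L) = (L + 15)/(L + 136) = (15 + L)/(136 + L))
N(-1921) - o(y(-40)) = (15 - 1921)/(136 - 1921) - (1040 + 34) = -1906/(-1785) - 1*1074 = -1/1785*(-1906) - 1074 = 1906/1785 - 1074 = -1915184/1785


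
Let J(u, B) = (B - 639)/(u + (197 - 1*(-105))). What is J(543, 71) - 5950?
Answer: -5028318/845 ≈ -5950.7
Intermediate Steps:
J(u, B) = (-639 + B)/(302 + u) (J(u, B) = (-639 + B)/(u + (197 + 105)) = (-639 + B)/(u + 302) = (-639 + B)/(302 + u))
J(543, 71) - 5950 = (-639 + 71)/(302 + 543) - 5950 = -568/845 - 5950 = -5028318/845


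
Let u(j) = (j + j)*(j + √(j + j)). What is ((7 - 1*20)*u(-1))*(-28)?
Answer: 728 - 728*I*√2 ≈ 728.0 - 1029.5*I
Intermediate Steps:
u(j) = 2*j*(j + √2*√j) (u(j) = (2*j)*(j + √(2*j)) = (2*j)*(j + √2*√j) = 2*j*(j + √2*√j))
((7 - 1*20)*u(-1))*(-28) = ((7 - 1*20)*(2*(-1)² + 2*√2*(-1)^(3/2)))*(-28) = ((7 - 20)*(2*1 + 2*√2*(-I)))*(-28) = -13*(2 - 2*I*√2)*(-28) = (-26 + 26*I*√2)*(-28) = 728 - 728*I*√2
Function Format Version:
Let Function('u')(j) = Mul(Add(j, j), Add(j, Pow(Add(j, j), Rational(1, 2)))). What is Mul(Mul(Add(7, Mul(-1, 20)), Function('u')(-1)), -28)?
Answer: Add(728, Mul(-728, I, Pow(2, Rational(1, 2)))) ≈ Add(728.00, Mul(-1029.5, I))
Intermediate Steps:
Function('u')(j) = Mul(2, j, Add(j, Mul(Pow(2, Rational(1, 2)), Pow(j, Rational(1, 2))))) (Function('u')(j) = Mul(Mul(2, j), Add(j, Pow(Mul(2, j), Rational(1, 2)))) = Mul(Mul(2, j), Add(j, Mul(Pow(2, Rational(1, 2)), Pow(j, Rational(1, 2))))) = Mul(2, j, Add(j, Mul(Pow(2, Rational(1, 2)), Pow(j, Rational(1, 2))))))
Mul(Mul(Add(7, Mul(-1, 20)), Function('u')(-1)), -28) = Mul(Mul(Add(7, Mul(-1, 20)), Add(Mul(2, Pow(-1, 2)), Mul(2, Pow(2, Rational(1, 2)), Pow(-1, Rational(3, 2))))), -28) = Mul(Mul(Add(7, -20), Add(Mul(2, 1), Mul(2, Pow(2, Rational(1, 2)), Mul(-1, I)))), -28) = Mul(Mul(-13, Add(2, Mul(-2, I, Pow(2, Rational(1, 2))))), -28) = Mul(Add(-26, Mul(26, I, Pow(2, Rational(1, 2)))), -28) = Add(728, Mul(-728, I, Pow(2, Rational(1, 2))))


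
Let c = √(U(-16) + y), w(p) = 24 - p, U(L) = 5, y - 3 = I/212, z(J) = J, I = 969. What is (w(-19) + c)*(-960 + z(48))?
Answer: -39216 - 456*√141245/53 ≈ -42450.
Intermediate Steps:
y = 1605/212 (y = 3 + 969/212 = 1605/212 ≈ 7.5708)
c = √141245/106 (c = √(5 + 1605/212) = √(2665/212) = √141245/106 ≈ 3.5455)
(w(-19) + c)*(-960 + z(48)) = ((24 - 1*(-19)) + √141245/106)*(-960 + 48) = ((24 + 19) + √141245/106)*(-912) = (43 + √141245/106)*(-912) = -39216 - 456*√141245/53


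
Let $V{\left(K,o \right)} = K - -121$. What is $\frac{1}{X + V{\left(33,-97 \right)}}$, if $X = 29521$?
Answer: $\frac{1}{29675} \approx 3.3698 \cdot 10^{-5}$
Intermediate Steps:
$V{\left(K,o \right)} = 121 + K$ ($V{\left(K,o \right)} = K + 121 = 121 + K$)
$\frac{1}{X + V{\left(33,-97 \right)}} = \frac{1}{29521 + \left(121 + 33\right)} = \frac{1}{29521 + 154} = \frac{1}{29675}$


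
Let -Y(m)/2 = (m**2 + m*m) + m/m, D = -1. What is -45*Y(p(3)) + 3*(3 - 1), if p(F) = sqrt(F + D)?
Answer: 456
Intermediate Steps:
p(F) = sqrt(-1 + F) (p(F) = sqrt(F - 1) = sqrt(-1 + F))
Y(m) = -2 - 4*m**2 (Y(m) = -2*((m**2 + m*m) + m/m) = -2*((m**2 + m**2) + 1) = -2*(2*m**2 + 1) = -2*(1 + 2*m**2) = -2 - 4*m**2)
-45*Y(p(3)) + 3*(3 - 1) = -45*(-2 - 4*(sqrt(-1 + 3))**2) + 3*(3 - 1) = -45*(-2 - 4*(sqrt(2))**2) + 3*2 = -45*(-2 - 4*2) + 6 = -45*(-2 - 8) + 6 = -45*(-10) + 6 = 450 + 6 = 456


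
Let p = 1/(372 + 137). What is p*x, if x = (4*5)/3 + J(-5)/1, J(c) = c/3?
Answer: 5/509 ≈ 0.0098232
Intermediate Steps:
J(c) = c/3 (J(c) = c*(1/3) = c/3)
x = 5 (x = (4*5)/3 + ((1/3)*(-5))/1 = 20*(1/3) - 5/3*1 = 20/3 - 5/3 = 5)
p = 1/509 ≈ 0.0019646
p*x = (1/509)*5 = 5/509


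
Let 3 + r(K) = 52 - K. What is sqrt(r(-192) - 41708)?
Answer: I*sqrt(41467) ≈ 203.63*I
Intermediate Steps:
r(K) = 49 - K (r(K) = -3 + (52 - K) = 49 - K)
sqrt(r(-192) - 41708) = sqrt((49 - 1*(-192)) - 41708) = sqrt((49 + 192) - 41708) = sqrt(241 - 41708) = sqrt(-41467) = I*sqrt(41467)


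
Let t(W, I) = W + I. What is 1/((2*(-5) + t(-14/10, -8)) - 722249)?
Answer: -5/3611342 ≈ -1.3845e-6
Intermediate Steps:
t(W, I) = I + W
1/((2*(-5) + t(-14/10, -8)) - 722249) = 1/((2*(-5) + (-8 - 14/10)) - 722249) = 1/((-10 + (-8 - 14*⅒)) - 722249) = 1/((-10 + (-8 - 7/5)) - 722249) = 1/((-10 - 47/5) - 722249) = 1/(-97/5 - 722249) = 1/(-3611342/5) = -5/3611342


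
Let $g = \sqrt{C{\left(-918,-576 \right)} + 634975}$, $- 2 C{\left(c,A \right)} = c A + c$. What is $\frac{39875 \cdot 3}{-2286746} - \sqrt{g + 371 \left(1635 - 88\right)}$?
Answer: $- \frac{10875}{207886} - \sqrt{573937 + 5 \sqrt{14842}} \approx -758.04$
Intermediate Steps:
$C{\left(c,A \right)} = - \frac{c}{2} - \frac{A c}{2}$ ($C{\left(c,A \right)} = - \frac{c A + c}{2} = - \frac{A c + c}{2} = - \frac{c + A c}{2} = - \frac{c}{2} - \frac{A c}{2}$)
$g = 5 \sqrt{14842}$ ($g = \sqrt{\left(- \frac{1}{2}\right) \left(-918\right) \left(1 - 576\right) + 634975} = \sqrt{\left(- \frac{1}{2}\right) \left(-918\right) \left(-575\right) + 634975} = \sqrt{-263925 + 634975} = \sqrt{371050} = 5 \sqrt{14842} \approx 609.14$)
$\frac{39875 \cdot 3}{-2286746} - \sqrt{g + 371 \left(1635 - 88\right)} = \frac{39875 \cdot 3}{-2286746} - \sqrt{5 \sqrt{14842} + 371 \left(1635 - 88\right)} = 119625 \left(- \frac{1}{2286746}\right) - \sqrt{5 \sqrt{14842} + 371 \cdot 1547} = - \frac{10875}{207886} - \sqrt{5 \sqrt{14842} + 573937} = - \frac{10875}{207886} - \sqrt{573937 + 5 \sqrt{14842}}$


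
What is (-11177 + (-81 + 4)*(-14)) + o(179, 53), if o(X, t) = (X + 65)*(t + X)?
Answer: 46509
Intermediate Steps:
o(X, t) = (65 + X)*(X + t)
(-11177 + (-81 + 4)*(-14)) + o(179, 53) = (-11177 + (-81 + 4)*(-14)) + (179² + 65*179 + 65*53 + 179*53) = (-11177 - 77*(-14)) + (32041 + 11635 + 3445 + 9487) = (-11177 + 1078) + 56608 = -10099 + 56608 = 46509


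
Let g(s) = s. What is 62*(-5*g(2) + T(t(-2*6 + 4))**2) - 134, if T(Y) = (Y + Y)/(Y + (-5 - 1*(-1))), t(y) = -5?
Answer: -54874/81 ≈ -677.46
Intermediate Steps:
T(Y) = 2*Y/(-4 + Y) (T(Y) = (2*Y)/(Y + (-5 + 1)) = (2*Y)/(Y - 4) = (2*Y)/(-4 + Y) = 2*Y/(-4 + Y))
62*(-5*g(2) + T(t(-2*6 + 4))**2) - 134 = 62*(-5*2 + (2*(-5)/(-4 - 5))**2) - 134 = 62*(-10 + (2*(-5)/(-9))**2) - 134 = 62*(-10 + (2*(-5)*(-1/9))**2) - 134 = 62*(-10 + (10/9)**2) - 134 = 62*(-10 + 100/81) - 134 = 62*(-710/81) - 134 = -44020/81 - 134 = -54874/81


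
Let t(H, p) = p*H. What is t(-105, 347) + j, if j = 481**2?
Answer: 194926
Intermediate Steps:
t(H, p) = H*p
j = 231361
t(-105, 347) + j = -105*347 + 231361 = -36435 + 231361 = 194926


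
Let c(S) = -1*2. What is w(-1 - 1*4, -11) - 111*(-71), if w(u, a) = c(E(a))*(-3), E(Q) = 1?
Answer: 7887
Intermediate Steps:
c(S) = -2
w(u, a) = 6 (w(u, a) = -2*(-3) = 6)
w(-1 - 1*4, -11) - 111*(-71) = 6 - 111*(-71) = 6 + 7881 = 7887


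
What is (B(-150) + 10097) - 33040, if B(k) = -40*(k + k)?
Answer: -10943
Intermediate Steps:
B(k) = -80*k
(B(-150) + 10097) - 33040 = (-80*(-150) + 10097) - 33040 = (12000 + 10097) - 33040 = 22097 - 33040 = -10943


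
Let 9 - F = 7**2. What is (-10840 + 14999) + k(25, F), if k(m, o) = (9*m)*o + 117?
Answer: -4724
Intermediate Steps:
F = -40 (F = 9 - 1*7**2 = 9 - 1*49 = 9 - 49 = -40)
k(m, o) = 117 + 9*m*o (k(m, o) = 9*m*o + 117 = 117 + 9*m*o)
(-10840 + 14999) + k(25, F) = (-10840 + 14999) + (117 + 9*25*(-40)) = 4159 + (117 - 9000) = 4159 - 8883 = -4724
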